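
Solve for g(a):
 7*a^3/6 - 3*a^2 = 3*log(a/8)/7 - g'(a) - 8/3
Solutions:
 g(a) = C1 - 7*a^4/24 + a^3 + 3*a*log(a)/7 - 65*a/21 - 9*a*log(2)/7


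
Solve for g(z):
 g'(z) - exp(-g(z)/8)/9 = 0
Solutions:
 g(z) = 8*log(C1 + z/72)


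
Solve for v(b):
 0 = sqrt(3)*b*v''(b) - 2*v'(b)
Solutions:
 v(b) = C1 + C2*b^(1 + 2*sqrt(3)/3)


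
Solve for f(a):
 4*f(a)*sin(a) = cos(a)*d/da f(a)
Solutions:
 f(a) = C1/cos(a)^4


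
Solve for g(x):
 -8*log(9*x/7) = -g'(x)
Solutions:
 g(x) = C1 + 8*x*log(x) - 8*x + x*log(43046721/5764801)


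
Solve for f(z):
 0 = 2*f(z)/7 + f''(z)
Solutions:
 f(z) = C1*sin(sqrt(14)*z/7) + C2*cos(sqrt(14)*z/7)


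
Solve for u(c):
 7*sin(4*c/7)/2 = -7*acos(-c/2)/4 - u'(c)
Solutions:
 u(c) = C1 - 7*c*acos(-c/2)/4 - 7*sqrt(4 - c^2)/4 + 49*cos(4*c/7)/8


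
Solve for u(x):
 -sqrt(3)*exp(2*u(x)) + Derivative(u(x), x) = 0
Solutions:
 u(x) = log(-sqrt(-1/(C1 + sqrt(3)*x))) - log(2)/2
 u(x) = log(-1/(C1 + sqrt(3)*x))/2 - log(2)/2


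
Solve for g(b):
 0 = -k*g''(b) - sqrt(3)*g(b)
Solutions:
 g(b) = C1*exp(-3^(1/4)*b*sqrt(-1/k)) + C2*exp(3^(1/4)*b*sqrt(-1/k))


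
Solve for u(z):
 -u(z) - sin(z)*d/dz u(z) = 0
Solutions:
 u(z) = C1*sqrt(cos(z) + 1)/sqrt(cos(z) - 1)


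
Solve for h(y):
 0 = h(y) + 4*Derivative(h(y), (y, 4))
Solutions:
 h(y) = (C1*sin(y/2) + C2*cos(y/2))*exp(-y/2) + (C3*sin(y/2) + C4*cos(y/2))*exp(y/2)


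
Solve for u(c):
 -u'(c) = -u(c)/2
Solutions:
 u(c) = C1*exp(c/2)


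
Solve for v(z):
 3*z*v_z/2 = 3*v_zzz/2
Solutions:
 v(z) = C1 + Integral(C2*airyai(z) + C3*airybi(z), z)


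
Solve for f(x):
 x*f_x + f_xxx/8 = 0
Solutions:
 f(x) = C1 + Integral(C2*airyai(-2*x) + C3*airybi(-2*x), x)


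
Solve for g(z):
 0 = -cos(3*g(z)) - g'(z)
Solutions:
 g(z) = -asin((C1 + exp(6*z))/(C1 - exp(6*z)))/3 + pi/3
 g(z) = asin((C1 + exp(6*z))/(C1 - exp(6*z)))/3


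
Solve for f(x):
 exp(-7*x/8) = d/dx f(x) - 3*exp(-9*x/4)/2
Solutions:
 f(x) = C1 - 2*exp(-9*x/4)/3 - 8*exp(-7*x/8)/7


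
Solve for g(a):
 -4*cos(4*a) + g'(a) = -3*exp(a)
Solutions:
 g(a) = C1 - 3*exp(a) + sin(4*a)


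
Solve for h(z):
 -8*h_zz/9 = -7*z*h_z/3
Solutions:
 h(z) = C1 + C2*erfi(sqrt(21)*z/4)


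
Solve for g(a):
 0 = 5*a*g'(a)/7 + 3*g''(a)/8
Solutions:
 g(a) = C1 + C2*erf(2*sqrt(105)*a/21)


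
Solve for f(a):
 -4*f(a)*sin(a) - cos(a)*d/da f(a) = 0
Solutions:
 f(a) = C1*cos(a)^4


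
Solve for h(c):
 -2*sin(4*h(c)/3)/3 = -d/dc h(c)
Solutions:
 -2*c/3 + 3*log(cos(4*h(c)/3) - 1)/8 - 3*log(cos(4*h(c)/3) + 1)/8 = C1


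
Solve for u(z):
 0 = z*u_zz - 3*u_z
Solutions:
 u(z) = C1 + C2*z^4


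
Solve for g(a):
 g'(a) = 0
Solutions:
 g(a) = C1


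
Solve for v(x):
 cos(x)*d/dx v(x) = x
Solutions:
 v(x) = C1 + Integral(x/cos(x), x)


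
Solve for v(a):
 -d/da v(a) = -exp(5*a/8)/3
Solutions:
 v(a) = C1 + 8*exp(5*a/8)/15


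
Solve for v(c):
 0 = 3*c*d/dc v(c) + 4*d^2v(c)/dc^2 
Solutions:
 v(c) = C1 + C2*erf(sqrt(6)*c/4)


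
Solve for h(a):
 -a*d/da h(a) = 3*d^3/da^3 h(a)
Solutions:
 h(a) = C1 + Integral(C2*airyai(-3^(2/3)*a/3) + C3*airybi(-3^(2/3)*a/3), a)


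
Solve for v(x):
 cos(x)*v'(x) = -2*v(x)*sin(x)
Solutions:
 v(x) = C1*cos(x)^2


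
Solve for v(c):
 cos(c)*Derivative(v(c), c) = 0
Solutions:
 v(c) = C1


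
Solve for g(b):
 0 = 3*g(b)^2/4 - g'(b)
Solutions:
 g(b) = -4/(C1 + 3*b)


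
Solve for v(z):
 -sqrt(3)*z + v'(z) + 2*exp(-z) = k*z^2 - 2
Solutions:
 v(z) = C1 + k*z^3/3 + sqrt(3)*z^2/2 - 2*z + 2*exp(-z)


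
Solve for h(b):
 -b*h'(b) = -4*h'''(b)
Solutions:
 h(b) = C1 + Integral(C2*airyai(2^(1/3)*b/2) + C3*airybi(2^(1/3)*b/2), b)


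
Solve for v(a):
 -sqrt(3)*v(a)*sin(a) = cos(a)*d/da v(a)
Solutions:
 v(a) = C1*cos(a)^(sqrt(3))


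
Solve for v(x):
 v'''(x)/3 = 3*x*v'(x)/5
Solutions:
 v(x) = C1 + Integral(C2*airyai(15^(2/3)*x/5) + C3*airybi(15^(2/3)*x/5), x)


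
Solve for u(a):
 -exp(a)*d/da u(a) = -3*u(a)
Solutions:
 u(a) = C1*exp(-3*exp(-a))


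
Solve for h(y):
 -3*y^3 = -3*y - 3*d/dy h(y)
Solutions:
 h(y) = C1 + y^4/4 - y^2/2


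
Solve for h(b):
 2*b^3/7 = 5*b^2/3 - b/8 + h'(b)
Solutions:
 h(b) = C1 + b^4/14 - 5*b^3/9 + b^2/16


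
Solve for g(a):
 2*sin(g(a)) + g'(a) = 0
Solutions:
 g(a) = -acos((-C1 - exp(4*a))/(C1 - exp(4*a))) + 2*pi
 g(a) = acos((-C1 - exp(4*a))/(C1 - exp(4*a)))


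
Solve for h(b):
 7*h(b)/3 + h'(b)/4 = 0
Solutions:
 h(b) = C1*exp(-28*b/3)


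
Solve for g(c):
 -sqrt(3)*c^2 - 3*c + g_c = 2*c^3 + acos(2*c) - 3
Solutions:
 g(c) = C1 + c^4/2 + sqrt(3)*c^3/3 + 3*c^2/2 + c*acos(2*c) - 3*c - sqrt(1 - 4*c^2)/2


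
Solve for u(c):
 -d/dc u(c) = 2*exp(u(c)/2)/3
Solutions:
 u(c) = 2*log(1/(C1 + 2*c)) + 2*log(6)


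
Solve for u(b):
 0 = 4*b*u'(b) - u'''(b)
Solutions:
 u(b) = C1 + Integral(C2*airyai(2^(2/3)*b) + C3*airybi(2^(2/3)*b), b)


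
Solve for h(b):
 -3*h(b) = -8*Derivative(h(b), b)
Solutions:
 h(b) = C1*exp(3*b/8)


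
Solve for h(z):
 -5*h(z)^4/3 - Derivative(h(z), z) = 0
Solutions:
 h(z) = (-1 - sqrt(3)*I)*(1/(C1 + 5*z))^(1/3)/2
 h(z) = (-1 + sqrt(3)*I)*(1/(C1 + 5*z))^(1/3)/2
 h(z) = (1/(C1 + 5*z))^(1/3)


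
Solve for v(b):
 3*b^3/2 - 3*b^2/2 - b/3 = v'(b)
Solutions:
 v(b) = C1 + 3*b^4/8 - b^3/2 - b^2/6


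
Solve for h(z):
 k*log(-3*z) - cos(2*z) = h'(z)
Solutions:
 h(z) = C1 + k*z*(log(-z) - 1) + k*z*log(3) - sin(2*z)/2


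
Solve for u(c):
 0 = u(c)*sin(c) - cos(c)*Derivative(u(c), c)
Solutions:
 u(c) = C1/cos(c)


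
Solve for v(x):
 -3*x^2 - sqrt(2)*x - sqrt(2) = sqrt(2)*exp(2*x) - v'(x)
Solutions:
 v(x) = C1 + x^3 + sqrt(2)*x^2/2 + sqrt(2)*x + sqrt(2)*exp(2*x)/2


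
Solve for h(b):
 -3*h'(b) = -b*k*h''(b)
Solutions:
 h(b) = C1 + b^(((re(k) + 3)*re(k) + im(k)^2)/(re(k)^2 + im(k)^2))*(C2*sin(3*log(b)*Abs(im(k))/(re(k)^2 + im(k)^2)) + C3*cos(3*log(b)*im(k)/(re(k)^2 + im(k)^2)))


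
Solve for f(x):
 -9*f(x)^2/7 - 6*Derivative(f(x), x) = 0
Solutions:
 f(x) = 14/(C1 + 3*x)


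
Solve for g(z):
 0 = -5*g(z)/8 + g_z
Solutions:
 g(z) = C1*exp(5*z/8)


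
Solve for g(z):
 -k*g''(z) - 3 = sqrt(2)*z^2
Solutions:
 g(z) = C1 + C2*z - sqrt(2)*z^4/(12*k) - 3*z^2/(2*k)


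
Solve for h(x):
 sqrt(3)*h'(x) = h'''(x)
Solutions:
 h(x) = C1 + C2*exp(-3^(1/4)*x) + C3*exp(3^(1/4)*x)


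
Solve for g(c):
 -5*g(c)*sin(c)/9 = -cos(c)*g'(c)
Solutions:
 g(c) = C1/cos(c)^(5/9)


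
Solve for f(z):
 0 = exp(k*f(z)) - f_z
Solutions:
 f(z) = Piecewise((log(-1/(C1*k + k*z))/k, Ne(k, 0)), (nan, True))
 f(z) = Piecewise((C1 + z, Eq(k, 0)), (nan, True))


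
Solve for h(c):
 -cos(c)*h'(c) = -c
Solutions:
 h(c) = C1 + Integral(c/cos(c), c)


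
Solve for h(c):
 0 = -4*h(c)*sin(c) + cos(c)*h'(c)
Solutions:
 h(c) = C1/cos(c)^4


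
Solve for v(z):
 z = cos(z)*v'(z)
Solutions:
 v(z) = C1 + Integral(z/cos(z), z)


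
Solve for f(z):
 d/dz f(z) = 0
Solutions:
 f(z) = C1


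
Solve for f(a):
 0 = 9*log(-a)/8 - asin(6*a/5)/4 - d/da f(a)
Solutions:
 f(a) = C1 + 9*a*log(-a)/8 - a*asin(6*a/5)/4 - 9*a/8 - sqrt(25 - 36*a^2)/24


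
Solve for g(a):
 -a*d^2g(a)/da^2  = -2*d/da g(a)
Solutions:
 g(a) = C1 + C2*a^3


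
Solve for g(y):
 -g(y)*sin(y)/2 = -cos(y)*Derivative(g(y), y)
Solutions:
 g(y) = C1/sqrt(cos(y))


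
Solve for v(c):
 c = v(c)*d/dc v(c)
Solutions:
 v(c) = -sqrt(C1 + c^2)
 v(c) = sqrt(C1 + c^2)


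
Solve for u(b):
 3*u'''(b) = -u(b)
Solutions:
 u(b) = C3*exp(-3^(2/3)*b/3) + (C1*sin(3^(1/6)*b/2) + C2*cos(3^(1/6)*b/2))*exp(3^(2/3)*b/6)


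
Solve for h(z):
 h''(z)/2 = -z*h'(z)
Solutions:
 h(z) = C1 + C2*erf(z)


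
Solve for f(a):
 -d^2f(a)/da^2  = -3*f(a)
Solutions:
 f(a) = C1*exp(-sqrt(3)*a) + C2*exp(sqrt(3)*a)


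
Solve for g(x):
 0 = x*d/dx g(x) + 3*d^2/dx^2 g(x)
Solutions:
 g(x) = C1 + C2*erf(sqrt(6)*x/6)


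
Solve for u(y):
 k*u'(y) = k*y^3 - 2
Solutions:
 u(y) = C1 + y^4/4 - 2*y/k


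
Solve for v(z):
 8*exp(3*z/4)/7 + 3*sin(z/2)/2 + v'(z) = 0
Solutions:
 v(z) = C1 - 32*exp(3*z/4)/21 + 3*cos(z/2)


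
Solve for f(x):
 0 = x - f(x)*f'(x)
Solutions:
 f(x) = -sqrt(C1 + x^2)
 f(x) = sqrt(C1 + x^2)


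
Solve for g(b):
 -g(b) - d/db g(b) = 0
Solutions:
 g(b) = C1*exp(-b)


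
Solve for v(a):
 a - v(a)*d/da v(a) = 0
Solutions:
 v(a) = -sqrt(C1 + a^2)
 v(a) = sqrt(C1 + a^2)


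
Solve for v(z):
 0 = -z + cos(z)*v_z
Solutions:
 v(z) = C1 + Integral(z/cos(z), z)


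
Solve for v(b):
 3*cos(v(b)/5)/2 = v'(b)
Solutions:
 -3*b/2 - 5*log(sin(v(b)/5) - 1)/2 + 5*log(sin(v(b)/5) + 1)/2 = C1


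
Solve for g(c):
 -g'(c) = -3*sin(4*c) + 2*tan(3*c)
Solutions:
 g(c) = C1 + 2*log(cos(3*c))/3 - 3*cos(4*c)/4


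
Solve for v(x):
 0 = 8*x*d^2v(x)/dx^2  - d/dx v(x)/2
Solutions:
 v(x) = C1 + C2*x^(17/16)


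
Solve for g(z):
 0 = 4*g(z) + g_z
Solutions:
 g(z) = C1*exp(-4*z)


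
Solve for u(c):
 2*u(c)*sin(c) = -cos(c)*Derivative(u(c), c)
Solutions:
 u(c) = C1*cos(c)^2


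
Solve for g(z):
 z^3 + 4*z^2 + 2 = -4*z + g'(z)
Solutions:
 g(z) = C1 + z^4/4 + 4*z^3/3 + 2*z^2 + 2*z


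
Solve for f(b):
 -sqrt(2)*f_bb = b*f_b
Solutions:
 f(b) = C1 + C2*erf(2^(1/4)*b/2)


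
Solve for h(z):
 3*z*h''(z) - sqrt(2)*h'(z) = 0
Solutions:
 h(z) = C1 + C2*z^(sqrt(2)/3 + 1)


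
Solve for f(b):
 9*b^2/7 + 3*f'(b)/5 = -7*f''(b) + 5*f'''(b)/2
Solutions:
 f(b) = C1 + C2*exp(b*(7 - sqrt(55))/5) + C3*exp(b*(7 + sqrt(55))/5) - 5*b^3/7 + 25*b^2 - 12625*b/21


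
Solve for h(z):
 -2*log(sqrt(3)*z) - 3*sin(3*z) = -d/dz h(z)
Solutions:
 h(z) = C1 + 2*z*log(z) - 2*z + z*log(3) - cos(3*z)


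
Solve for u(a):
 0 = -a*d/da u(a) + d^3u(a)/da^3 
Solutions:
 u(a) = C1 + Integral(C2*airyai(a) + C3*airybi(a), a)


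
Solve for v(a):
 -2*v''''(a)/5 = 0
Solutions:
 v(a) = C1 + C2*a + C3*a^2 + C4*a^3


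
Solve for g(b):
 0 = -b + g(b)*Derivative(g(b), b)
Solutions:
 g(b) = -sqrt(C1 + b^2)
 g(b) = sqrt(C1 + b^2)


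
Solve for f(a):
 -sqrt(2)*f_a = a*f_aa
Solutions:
 f(a) = C1 + C2*a^(1 - sqrt(2))


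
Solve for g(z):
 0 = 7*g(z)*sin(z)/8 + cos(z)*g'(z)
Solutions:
 g(z) = C1*cos(z)^(7/8)


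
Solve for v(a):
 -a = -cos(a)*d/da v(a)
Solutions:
 v(a) = C1 + Integral(a/cos(a), a)


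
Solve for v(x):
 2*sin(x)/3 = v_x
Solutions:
 v(x) = C1 - 2*cos(x)/3


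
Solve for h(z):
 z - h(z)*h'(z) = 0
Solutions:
 h(z) = -sqrt(C1 + z^2)
 h(z) = sqrt(C1 + z^2)


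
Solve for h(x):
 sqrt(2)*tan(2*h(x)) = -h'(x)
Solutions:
 h(x) = -asin(C1*exp(-2*sqrt(2)*x))/2 + pi/2
 h(x) = asin(C1*exp(-2*sqrt(2)*x))/2


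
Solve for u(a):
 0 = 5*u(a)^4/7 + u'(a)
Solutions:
 u(a) = 7^(1/3)*(1/(C1 + 15*a))^(1/3)
 u(a) = 7^(1/3)*(-3^(2/3) - 3*3^(1/6)*I)*(1/(C1 + 5*a))^(1/3)/6
 u(a) = 7^(1/3)*(-3^(2/3) + 3*3^(1/6)*I)*(1/(C1 + 5*a))^(1/3)/6


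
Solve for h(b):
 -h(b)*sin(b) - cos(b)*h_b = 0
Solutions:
 h(b) = C1*cos(b)


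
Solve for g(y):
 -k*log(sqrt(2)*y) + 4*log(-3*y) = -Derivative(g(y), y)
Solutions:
 g(y) = C1 + y*(k - 4)*log(y) + y*(-k + k*log(2)/2 - 4*log(3) + 4 - 4*I*pi)


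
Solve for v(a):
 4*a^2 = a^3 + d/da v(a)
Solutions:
 v(a) = C1 - a^4/4 + 4*a^3/3


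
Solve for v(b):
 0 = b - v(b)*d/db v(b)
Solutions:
 v(b) = -sqrt(C1 + b^2)
 v(b) = sqrt(C1 + b^2)


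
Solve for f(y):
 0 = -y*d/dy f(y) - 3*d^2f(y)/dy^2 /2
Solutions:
 f(y) = C1 + C2*erf(sqrt(3)*y/3)


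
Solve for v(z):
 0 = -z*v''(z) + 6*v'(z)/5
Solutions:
 v(z) = C1 + C2*z^(11/5)


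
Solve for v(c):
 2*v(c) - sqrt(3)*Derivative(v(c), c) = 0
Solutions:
 v(c) = C1*exp(2*sqrt(3)*c/3)


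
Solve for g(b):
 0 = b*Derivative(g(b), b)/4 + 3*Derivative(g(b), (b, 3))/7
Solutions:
 g(b) = C1 + Integral(C2*airyai(-126^(1/3)*b/6) + C3*airybi(-126^(1/3)*b/6), b)


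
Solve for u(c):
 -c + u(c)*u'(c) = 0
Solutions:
 u(c) = -sqrt(C1 + c^2)
 u(c) = sqrt(C1 + c^2)


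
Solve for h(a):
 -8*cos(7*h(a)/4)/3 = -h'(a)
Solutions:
 -8*a/3 - 2*log(sin(7*h(a)/4) - 1)/7 + 2*log(sin(7*h(a)/4) + 1)/7 = C1


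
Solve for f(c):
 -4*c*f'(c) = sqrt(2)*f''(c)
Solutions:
 f(c) = C1 + C2*erf(2^(1/4)*c)


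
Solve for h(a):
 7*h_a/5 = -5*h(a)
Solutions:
 h(a) = C1*exp(-25*a/7)


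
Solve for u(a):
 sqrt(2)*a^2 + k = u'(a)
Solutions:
 u(a) = C1 + sqrt(2)*a^3/3 + a*k


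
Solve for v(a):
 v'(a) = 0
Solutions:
 v(a) = C1


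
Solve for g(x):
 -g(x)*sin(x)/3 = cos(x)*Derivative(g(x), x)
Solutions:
 g(x) = C1*cos(x)^(1/3)


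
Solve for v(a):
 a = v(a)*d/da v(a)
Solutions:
 v(a) = -sqrt(C1 + a^2)
 v(a) = sqrt(C1 + a^2)


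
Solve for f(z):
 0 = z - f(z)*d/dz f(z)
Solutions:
 f(z) = -sqrt(C1 + z^2)
 f(z) = sqrt(C1 + z^2)


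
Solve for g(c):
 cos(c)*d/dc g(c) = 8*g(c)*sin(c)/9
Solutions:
 g(c) = C1/cos(c)^(8/9)


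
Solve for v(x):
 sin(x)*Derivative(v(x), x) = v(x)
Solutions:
 v(x) = C1*sqrt(cos(x) - 1)/sqrt(cos(x) + 1)


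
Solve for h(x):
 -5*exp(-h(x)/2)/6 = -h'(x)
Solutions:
 h(x) = 2*log(C1 + 5*x/12)


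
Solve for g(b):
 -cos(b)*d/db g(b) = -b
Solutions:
 g(b) = C1 + Integral(b/cos(b), b)


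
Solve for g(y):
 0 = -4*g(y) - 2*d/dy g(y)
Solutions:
 g(y) = C1*exp(-2*y)


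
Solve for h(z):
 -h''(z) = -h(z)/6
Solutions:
 h(z) = C1*exp(-sqrt(6)*z/6) + C2*exp(sqrt(6)*z/6)


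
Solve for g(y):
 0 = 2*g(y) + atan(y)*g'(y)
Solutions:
 g(y) = C1*exp(-2*Integral(1/atan(y), y))


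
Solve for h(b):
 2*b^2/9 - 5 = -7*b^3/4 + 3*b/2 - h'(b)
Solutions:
 h(b) = C1 - 7*b^4/16 - 2*b^3/27 + 3*b^2/4 + 5*b


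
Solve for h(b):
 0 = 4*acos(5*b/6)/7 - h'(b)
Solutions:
 h(b) = C1 + 4*b*acos(5*b/6)/7 - 4*sqrt(36 - 25*b^2)/35


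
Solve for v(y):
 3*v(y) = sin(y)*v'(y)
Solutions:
 v(y) = C1*(cos(y) - 1)^(3/2)/(cos(y) + 1)^(3/2)


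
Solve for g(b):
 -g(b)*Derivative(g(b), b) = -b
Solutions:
 g(b) = -sqrt(C1 + b^2)
 g(b) = sqrt(C1 + b^2)


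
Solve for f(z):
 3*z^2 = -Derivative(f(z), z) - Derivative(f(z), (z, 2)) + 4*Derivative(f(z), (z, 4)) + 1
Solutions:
 f(z) = C1 + C2*exp(-3^(1/3)*z*(3^(1/3)/(sqrt(78) + 9)^(1/3) + (sqrt(78) + 9)^(1/3))/12)*sin(3^(1/6)*z*(-3^(2/3)*(sqrt(78) + 9)^(1/3) + 3/(sqrt(78) + 9)^(1/3))/12) + C3*exp(-3^(1/3)*z*(3^(1/3)/(sqrt(78) + 9)^(1/3) + (sqrt(78) + 9)^(1/3))/12)*cos(3^(1/6)*z*(-3^(2/3)*(sqrt(78) + 9)^(1/3) + 3/(sqrt(78) + 9)^(1/3))/12) + C4*exp(3^(1/3)*z*(3^(1/3)/(sqrt(78) + 9)^(1/3) + (sqrt(78) + 9)^(1/3))/6) - z^3 + 3*z^2 - 5*z


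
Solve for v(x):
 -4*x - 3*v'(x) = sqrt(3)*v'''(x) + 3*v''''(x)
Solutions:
 v(x) = C1 + C2*exp(x*(-4*sqrt(3) + 2*18^(1/3)/(2*sqrt(3) + 243 + sqrt(-12 + (2*sqrt(3) + 243)^2))^(1/3) + 12^(1/3)*(2*sqrt(3) + 243 + sqrt(-12 + (2*sqrt(3) + 243)^2))^(1/3))/36)*sin(2^(1/3)*3^(1/6)*x*(-2^(1/3)*3^(2/3)*(2*sqrt(3) + 243 + 9*sqrt(-4/27 + (2*sqrt(3)/9 + 27)^2))^(1/3) + 6/(2*sqrt(3) + 243 + 9*sqrt(-4/27 + (2*sqrt(3)/9 + 27)^2))^(1/3))/36) + C3*exp(x*(-4*sqrt(3) + 2*18^(1/3)/(2*sqrt(3) + 243 + sqrt(-12 + (2*sqrt(3) + 243)^2))^(1/3) + 12^(1/3)*(2*sqrt(3) + 243 + sqrt(-12 + (2*sqrt(3) + 243)^2))^(1/3))/36)*cos(2^(1/3)*3^(1/6)*x*(-2^(1/3)*3^(2/3)*(2*sqrt(3) + 243 + 9*sqrt(-4/27 + (2*sqrt(3)/9 + 27)^2))^(1/3) + 6/(2*sqrt(3) + 243 + 9*sqrt(-4/27 + (2*sqrt(3)/9 + 27)^2))^(1/3))/36) + C4*exp(-x*(2*18^(1/3)/(2*sqrt(3) + 243 + sqrt(-12 + (2*sqrt(3) + 243)^2))^(1/3) + 2*sqrt(3) + 12^(1/3)*(2*sqrt(3) + 243 + sqrt(-12 + (2*sqrt(3) + 243)^2))^(1/3))/18) - 2*x^2/3


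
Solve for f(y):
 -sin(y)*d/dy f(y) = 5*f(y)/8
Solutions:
 f(y) = C1*(cos(y) + 1)^(5/16)/(cos(y) - 1)^(5/16)


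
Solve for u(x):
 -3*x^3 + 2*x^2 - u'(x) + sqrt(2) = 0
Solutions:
 u(x) = C1 - 3*x^4/4 + 2*x^3/3 + sqrt(2)*x


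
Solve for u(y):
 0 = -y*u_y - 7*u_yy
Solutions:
 u(y) = C1 + C2*erf(sqrt(14)*y/14)


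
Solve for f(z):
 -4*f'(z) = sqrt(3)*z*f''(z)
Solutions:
 f(z) = C1 + C2*z^(1 - 4*sqrt(3)/3)


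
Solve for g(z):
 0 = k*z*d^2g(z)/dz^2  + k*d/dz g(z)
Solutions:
 g(z) = C1 + C2*log(z)


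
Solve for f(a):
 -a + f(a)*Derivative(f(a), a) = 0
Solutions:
 f(a) = -sqrt(C1 + a^2)
 f(a) = sqrt(C1 + a^2)


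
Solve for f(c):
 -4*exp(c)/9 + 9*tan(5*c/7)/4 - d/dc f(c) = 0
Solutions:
 f(c) = C1 - 4*exp(c)/9 - 63*log(cos(5*c/7))/20


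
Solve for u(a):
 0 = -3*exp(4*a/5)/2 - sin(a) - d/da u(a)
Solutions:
 u(a) = C1 - 15*exp(4*a/5)/8 + cos(a)


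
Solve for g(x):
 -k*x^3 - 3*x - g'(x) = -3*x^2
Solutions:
 g(x) = C1 - k*x^4/4 + x^3 - 3*x^2/2


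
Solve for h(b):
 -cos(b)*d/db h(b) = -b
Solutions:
 h(b) = C1 + Integral(b/cos(b), b)


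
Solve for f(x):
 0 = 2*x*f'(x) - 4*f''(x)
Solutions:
 f(x) = C1 + C2*erfi(x/2)


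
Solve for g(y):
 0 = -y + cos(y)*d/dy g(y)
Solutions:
 g(y) = C1 + Integral(y/cos(y), y)


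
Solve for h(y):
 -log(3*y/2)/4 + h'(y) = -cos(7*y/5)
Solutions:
 h(y) = C1 + y*log(y)/4 - y/4 - y*log(2)/4 + y*log(3)/4 - 5*sin(7*y/5)/7


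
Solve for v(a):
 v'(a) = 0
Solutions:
 v(a) = C1


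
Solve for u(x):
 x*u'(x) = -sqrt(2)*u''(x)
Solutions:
 u(x) = C1 + C2*erf(2^(1/4)*x/2)


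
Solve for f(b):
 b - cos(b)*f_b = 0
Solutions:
 f(b) = C1 + Integral(b/cos(b), b)


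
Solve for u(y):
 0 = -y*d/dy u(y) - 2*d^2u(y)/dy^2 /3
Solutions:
 u(y) = C1 + C2*erf(sqrt(3)*y/2)


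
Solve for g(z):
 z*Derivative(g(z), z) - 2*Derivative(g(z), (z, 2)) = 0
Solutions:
 g(z) = C1 + C2*erfi(z/2)


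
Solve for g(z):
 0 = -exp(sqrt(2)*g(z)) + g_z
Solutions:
 g(z) = sqrt(2)*(2*log(-1/(C1 + z)) - log(2))/4


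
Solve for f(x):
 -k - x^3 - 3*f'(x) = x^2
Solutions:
 f(x) = C1 - k*x/3 - x^4/12 - x^3/9


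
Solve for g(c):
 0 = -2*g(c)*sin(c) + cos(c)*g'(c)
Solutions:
 g(c) = C1/cos(c)^2


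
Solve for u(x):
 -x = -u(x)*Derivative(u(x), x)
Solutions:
 u(x) = -sqrt(C1 + x^2)
 u(x) = sqrt(C1 + x^2)


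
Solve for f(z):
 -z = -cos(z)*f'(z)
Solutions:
 f(z) = C1 + Integral(z/cos(z), z)


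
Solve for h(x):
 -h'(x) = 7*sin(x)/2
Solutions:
 h(x) = C1 + 7*cos(x)/2


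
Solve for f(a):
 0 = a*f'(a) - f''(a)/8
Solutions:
 f(a) = C1 + C2*erfi(2*a)


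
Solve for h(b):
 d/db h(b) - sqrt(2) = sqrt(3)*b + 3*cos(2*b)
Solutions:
 h(b) = C1 + sqrt(3)*b^2/2 + sqrt(2)*b + 3*sin(2*b)/2


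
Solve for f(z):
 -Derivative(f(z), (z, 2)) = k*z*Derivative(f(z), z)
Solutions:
 f(z) = Piecewise((-sqrt(2)*sqrt(pi)*C1*erf(sqrt(2)*sqrt(k)*z/2)/(2*sqrt(k)) - C2, (k > 0) | (k < 0)), (-C1*z - C2, True))


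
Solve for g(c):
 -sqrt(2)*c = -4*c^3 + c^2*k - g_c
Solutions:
 g(c) = C1 - c^4 + c^3*k/3 + sqrt(2)*c^2/2


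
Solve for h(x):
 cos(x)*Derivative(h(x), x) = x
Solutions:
 h(x) = C1 + Integral(x/cos(x), x)


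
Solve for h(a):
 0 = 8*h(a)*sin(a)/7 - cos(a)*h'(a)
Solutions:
 h(a) = C1/cos(a)^(8/7)


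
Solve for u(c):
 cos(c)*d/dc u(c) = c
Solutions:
 u(c) = C1 + Integral(c/cos(c), c)


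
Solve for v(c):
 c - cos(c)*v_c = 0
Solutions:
 v(c) = C1 + Integral(c/cos(c), c)


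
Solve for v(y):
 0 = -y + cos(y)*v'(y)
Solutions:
 v(y) = C1 + Integral(y/cos(y), y)


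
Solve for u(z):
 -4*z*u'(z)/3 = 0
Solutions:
 u(z) = C1


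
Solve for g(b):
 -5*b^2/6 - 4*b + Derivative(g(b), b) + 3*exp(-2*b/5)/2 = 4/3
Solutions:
 g(b) = C1 + 5*b^3/18 + 2*b^2 + 4*b/3 + 15*exp(-2*b/5)/4


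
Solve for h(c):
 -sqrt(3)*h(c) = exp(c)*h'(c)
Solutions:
 h(c) = C1*exp(sqrt(3)*exp(-c))


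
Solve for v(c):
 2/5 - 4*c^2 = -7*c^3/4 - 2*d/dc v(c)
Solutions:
 v(c) = C1 - 7*c^4/32 + 2*c^3/3 - c/5


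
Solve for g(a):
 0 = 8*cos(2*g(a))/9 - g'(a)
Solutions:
 -8*a/9 - log(sin(2*g(a)) - 1)/4 + log(sin(2*g(a)) + 1)/4 = C1


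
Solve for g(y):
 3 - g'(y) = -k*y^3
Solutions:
 g(y) = C1 + k*y^4/4 + 3*y


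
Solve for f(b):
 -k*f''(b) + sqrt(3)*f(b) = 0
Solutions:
 f(b) = C1*exp(-3^(1/4)*b*sqrt(1/k)) + C2*exp(3^(1/4)*b*sqrt(1/k))


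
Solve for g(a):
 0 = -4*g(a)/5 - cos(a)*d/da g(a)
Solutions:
 g(a) = C1*(sin(a) - 1)^(2/5)/(sin(a) + 1)^(2/5)


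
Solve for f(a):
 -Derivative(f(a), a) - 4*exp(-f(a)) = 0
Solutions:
 f(a) = log(C1 - 4*a)


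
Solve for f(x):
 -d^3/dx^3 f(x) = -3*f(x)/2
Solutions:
 f(x) = C3*exp(2^(2/3)*3^(1/3)*x/2) + (C1*sin(2^(2/3)*3^(5/6)*x/4) + C2*cos(2^(2/3)*3^(5/6)*x/4))*exp(-2^(2/3)*3^(1/3)*x/4)


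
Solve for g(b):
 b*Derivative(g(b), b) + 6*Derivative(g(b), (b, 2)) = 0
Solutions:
 g(b) = C1 + C2*erf(sqrt(3)*b/6)


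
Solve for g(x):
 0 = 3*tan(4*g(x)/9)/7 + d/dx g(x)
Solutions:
 g(x) = -9*asin(C1*exp(-4*x/21))/4 + 9*pi/4
 g(x) = 9*asin(C1*exp(-4*x/21))/4


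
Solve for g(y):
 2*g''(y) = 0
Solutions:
 g(y) = C1 + C2*y


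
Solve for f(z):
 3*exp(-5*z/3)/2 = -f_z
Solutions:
 f(z) = C1 + 9*exp(-5*z/3)/10


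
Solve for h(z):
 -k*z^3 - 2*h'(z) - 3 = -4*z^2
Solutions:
 h(z) = C1 - k*z^4/8 + 2*z^3/3 - 3*z/2


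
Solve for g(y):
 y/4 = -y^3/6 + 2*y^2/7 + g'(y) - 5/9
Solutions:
 g(y) = C1 + y^4/24 - 2*y^3/21 + y^2/8 + 5*y/9


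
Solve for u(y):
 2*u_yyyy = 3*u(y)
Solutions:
 u(y) = C1*exp(-2^(3/4)*3^(1/4)*y/2) + C2*exp(2^(3/4)*3^(1/4)*y/2) + C3*sin(2^(3/4)*3^(1/4)*y/2) + C4*cos(2^(3/4)*3^(1/4)*y/2)


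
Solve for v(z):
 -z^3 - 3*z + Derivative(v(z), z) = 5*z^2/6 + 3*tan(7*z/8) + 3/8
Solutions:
 v(z) = C1 + z^4/4 + 5*z^3/18 + 3*z^2/2 + 3*z/8 - 24*log(cos(7*z/8))/7


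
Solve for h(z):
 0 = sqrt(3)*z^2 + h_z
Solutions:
 h(z) = C1 - sqrt(3)*z^3/3


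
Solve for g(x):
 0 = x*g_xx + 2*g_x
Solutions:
 g(x) = C1 + C2/x


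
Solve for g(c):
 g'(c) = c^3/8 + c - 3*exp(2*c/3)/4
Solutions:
 g(c) = C1 + c^4/32 + c^2/2 - 9*exp(2*c/3)/8


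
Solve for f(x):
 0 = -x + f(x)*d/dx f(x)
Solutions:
 f(x) = -sqrt(C1 + x^2)
 f(x) = sqrt(C1 + x^2)


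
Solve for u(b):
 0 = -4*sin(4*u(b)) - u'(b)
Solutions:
 u(b) = -acos((-C1 - exp(32*b))/(C1 - exp(32*b)))/4 + pi/2
 u(b) = acos((-C1 - exp(32*b))/(C1 - exp(32*b)))/4


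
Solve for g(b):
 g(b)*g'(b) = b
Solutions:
 g(b) = -sqrt(C1 + b^2)
 g(b) = sqrt(C1 + b^2)


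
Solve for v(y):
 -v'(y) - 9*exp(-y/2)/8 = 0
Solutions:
 v(y) = C1 + 9*exp(-y/2)/4


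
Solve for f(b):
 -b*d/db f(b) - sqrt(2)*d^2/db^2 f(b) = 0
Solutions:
 f(b) = C1 + C2*erf(2^(1/4)*b/2)


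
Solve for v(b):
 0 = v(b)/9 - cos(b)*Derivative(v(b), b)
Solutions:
 v(b) = C1*(sin(b) + 1)^(1/18)/(sin(b) - 1)^(1/18)


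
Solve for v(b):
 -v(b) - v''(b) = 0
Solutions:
 v(b) = C1*sin(b) + C2*cos(b)


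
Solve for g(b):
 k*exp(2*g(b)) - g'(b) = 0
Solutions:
 g(b) = log(-sqrt(-1/(C1 + b*k))) - log(2)/2
 g(b) = log(-1/(C1 + b*k))/2 - log(2)/2


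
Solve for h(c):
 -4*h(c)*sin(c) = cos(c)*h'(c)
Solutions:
 h(c) = C1*cos(c)^4


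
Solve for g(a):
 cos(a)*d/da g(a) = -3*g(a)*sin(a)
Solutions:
 g(a) = C1*cos(a)^3


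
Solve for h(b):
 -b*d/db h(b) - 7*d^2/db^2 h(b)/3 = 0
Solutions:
 h(b) = C1 + C2*erf(sqrt(42)*b/14)


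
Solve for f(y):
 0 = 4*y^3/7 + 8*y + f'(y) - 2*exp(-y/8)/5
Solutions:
 f(y) = C1 - y^4/7 - 4*y^2 - 16*exp(-y/8)/5


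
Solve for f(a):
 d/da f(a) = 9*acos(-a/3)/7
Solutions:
 f(a) = C1 + 9*a*acos(-a/3)/7 + 9*sqrt(9 - a^2)/7


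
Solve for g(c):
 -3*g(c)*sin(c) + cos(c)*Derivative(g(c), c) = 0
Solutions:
 g(c) = C1/cos(c)^3


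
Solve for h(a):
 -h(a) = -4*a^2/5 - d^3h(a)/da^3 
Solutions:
 h(a) = C3*exp(a) + 4*a^2/5 + (C1*sin(sqrt(3)*a/2) + C2*cos(sqrt(3)*a/2))*exp(-a/2)


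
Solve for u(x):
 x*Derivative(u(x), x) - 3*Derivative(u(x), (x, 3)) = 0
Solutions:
 u(x) = C1 + Integral(C2*airyai(3^(2/3)*x/3) + C3*airybi(3^(2/3)*x/3), x)


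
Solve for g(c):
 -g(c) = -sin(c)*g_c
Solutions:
 g(c) = C1*sqrt(cos(c) - 1)/sqrt(cos(c) + 1)


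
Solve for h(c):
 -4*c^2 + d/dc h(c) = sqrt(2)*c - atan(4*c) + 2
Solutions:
 h(c) = C1 + 4*c^3/3 + sqrt(2)*c^2/2 - c*atan(4*c) + 2*c + log(16*c^2 + 1)/8


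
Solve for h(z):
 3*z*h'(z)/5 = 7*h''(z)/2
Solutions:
 h(z) = C1 + C2*erfi(sqrt(105)*z/35)


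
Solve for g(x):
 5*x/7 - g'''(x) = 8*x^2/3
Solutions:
 g(x) = C1 + C2*x + C3*x^2 - 2*x^5/45 + 5*x^4/168


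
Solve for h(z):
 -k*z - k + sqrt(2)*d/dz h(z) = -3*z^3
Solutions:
 h(z) = C1 + sqrt(2)*k*z^2/4 + sqrt(2)*k*z/2 - 3*sqrt(2)*z^4/8


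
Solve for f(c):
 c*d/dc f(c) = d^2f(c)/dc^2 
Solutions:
 f(c) = C1 + C2*erfi(sqrt(2)*c/2)


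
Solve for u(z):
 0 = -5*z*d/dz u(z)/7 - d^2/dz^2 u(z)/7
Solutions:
 u(z) = C1 + C2*erf(sqrt(10)*z/2)


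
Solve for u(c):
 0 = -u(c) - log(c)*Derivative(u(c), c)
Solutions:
 u(c) = C1*exp(-li(c))


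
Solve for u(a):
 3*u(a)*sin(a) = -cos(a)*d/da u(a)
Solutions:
 u(a) = C1*cos(a)^3


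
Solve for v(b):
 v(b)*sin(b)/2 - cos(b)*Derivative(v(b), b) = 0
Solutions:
 v(b) = C1/sqrt(cos(b))


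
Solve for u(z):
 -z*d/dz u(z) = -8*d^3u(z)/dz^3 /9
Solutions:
 u(z) = C1 + Integral(C2*airyai(3^(2/3)*z/2) + C3*airybi(3^(2/3)*z/2), z)


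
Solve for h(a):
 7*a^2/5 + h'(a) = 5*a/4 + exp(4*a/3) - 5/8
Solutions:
 h(a) = C1 - 7*a^3/15 + 5*a^2/8 - 5*a/8 + 3*exp(4*a/3)/4


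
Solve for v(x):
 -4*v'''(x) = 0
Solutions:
 v(x) = C1 + C2*x + C3*x^2


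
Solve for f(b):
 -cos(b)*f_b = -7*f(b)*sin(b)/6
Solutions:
 f(b) = C1/cos(b)^(7/6)


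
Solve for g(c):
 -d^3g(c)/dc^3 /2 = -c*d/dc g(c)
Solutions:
 g(c) = C1 + Integral(C2*airyai(2^(1/3)*c) + C3*airybi(2^(1/3)*c), c)


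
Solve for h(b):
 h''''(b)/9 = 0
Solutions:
 h(b) = C1 + C2*b + C3*b^2 + C4*b^3


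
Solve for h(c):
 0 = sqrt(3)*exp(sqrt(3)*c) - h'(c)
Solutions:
 h(c) = C1 + exp(sqrt(3)*c)


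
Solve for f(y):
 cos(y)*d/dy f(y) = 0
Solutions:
 f(y) = C1


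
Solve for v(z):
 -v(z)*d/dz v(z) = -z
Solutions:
 v(z) = -sqrt(C1 + z^2)
 v(z) = sqrt(C1 + z^2)


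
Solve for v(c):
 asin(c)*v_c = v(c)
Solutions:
 v(c) = C1*exp(Integral(1/asin(c), c))


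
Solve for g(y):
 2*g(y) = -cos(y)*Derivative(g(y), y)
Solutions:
 g(y) = C1*(sin(y) - 1)/(sin(y) + 1)


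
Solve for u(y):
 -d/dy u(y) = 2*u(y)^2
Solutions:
 u(y) = 1/(C1 + 2*y)


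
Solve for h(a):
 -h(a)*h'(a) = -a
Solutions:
 h(a) = -sqrt(C1 + a^2)
 h(a) = sqrt(C1 + a^2)


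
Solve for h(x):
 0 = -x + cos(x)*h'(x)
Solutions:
 h(x) = C1 + Integral(x/cos(x), x)


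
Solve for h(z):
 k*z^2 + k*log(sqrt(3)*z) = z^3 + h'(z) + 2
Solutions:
 h(z) = C1 + k*z^3/3 + k*z*log(z) - k*z + k*z*log(3)/2 - z^4/4 - 2*z


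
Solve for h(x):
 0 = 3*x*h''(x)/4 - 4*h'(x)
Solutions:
 h(x) = C1 + C2*x^(19/3)


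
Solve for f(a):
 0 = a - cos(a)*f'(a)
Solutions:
 f(a) = C1 + Integral(a/cos(a), a)


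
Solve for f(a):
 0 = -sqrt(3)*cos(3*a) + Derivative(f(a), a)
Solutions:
 f(a) = C1 + sqrt(3)*sin(3*a)/3


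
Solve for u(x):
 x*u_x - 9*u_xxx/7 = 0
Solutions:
 u(x) = C1 + Integral(C2*airyai(21^(1/3)*x/3) + C3*airybi(21^(1/3)*x/3), x)


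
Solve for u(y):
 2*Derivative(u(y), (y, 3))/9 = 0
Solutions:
 u(y) = C1 + C2*y + C3*y^2


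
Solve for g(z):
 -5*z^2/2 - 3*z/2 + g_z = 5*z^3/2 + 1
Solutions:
 g(z) = C1 + 5*z^4/8 + 5*z^3/6 + 3*z^2/4 + z


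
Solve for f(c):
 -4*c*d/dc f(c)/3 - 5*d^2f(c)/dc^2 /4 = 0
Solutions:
 f(c) = C1 + C2*erf(2*sqrt(30)*c/15)


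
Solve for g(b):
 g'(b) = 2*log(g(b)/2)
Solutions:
 Integral(1/(-log(_y) + log(2)), (_y, g(b)))/2 = C1 - b


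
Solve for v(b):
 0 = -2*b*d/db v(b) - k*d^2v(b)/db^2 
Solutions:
 v(b) = C1 + C2*sqrt(k)*erf(b*sqrt(1/k))


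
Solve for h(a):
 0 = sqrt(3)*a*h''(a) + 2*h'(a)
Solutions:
 h(a) = C1 + C2*a^(1 - 2*sqrt(3)/3)


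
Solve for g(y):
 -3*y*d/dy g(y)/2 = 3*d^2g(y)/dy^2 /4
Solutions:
 g(y) = C1 + C2*erf(y)


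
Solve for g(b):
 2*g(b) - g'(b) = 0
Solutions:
 g(b) = C1*exp(2*b)


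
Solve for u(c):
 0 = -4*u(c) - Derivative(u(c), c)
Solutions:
 u(c) = C1*exp(-4*c)


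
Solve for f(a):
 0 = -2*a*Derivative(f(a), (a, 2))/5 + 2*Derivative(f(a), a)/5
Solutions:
 f(a) = C1 + C2*a^2


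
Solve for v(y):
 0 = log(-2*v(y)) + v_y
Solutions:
 Integral(1/(log(-_y) + log(2)), (_y, v(y))) = C1 - y


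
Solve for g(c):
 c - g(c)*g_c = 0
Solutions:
 g(c) = -sqrt(C1 + c^2)
 g(c) = sqrt(C1 + c^2)


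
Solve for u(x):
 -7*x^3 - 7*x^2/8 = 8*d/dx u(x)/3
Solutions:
 u(x) = C1 - 21*x^4/32 - 7*x^3/64


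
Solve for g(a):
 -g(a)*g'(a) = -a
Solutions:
 g(a) = -sqrt(C1 + a^2)
 g(a) = sqrt(C1 + a^2)


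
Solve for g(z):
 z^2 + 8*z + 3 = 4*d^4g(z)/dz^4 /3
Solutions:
 g(z) = C1 + C2*z + C3*z^2 + C4*z^3 + z^6/480 + z^5/20 + 3*z^4/32


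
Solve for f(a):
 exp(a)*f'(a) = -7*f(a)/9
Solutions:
 f(a) = C1*exp(7*exp(-a)/9)


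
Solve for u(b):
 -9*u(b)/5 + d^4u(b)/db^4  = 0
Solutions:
 u(b) = C1*exp(-sqrt(3)*5^(3/4)*b/5) + C2*exp(sqrt(3)*5^(3/4)*b/5) + C3*sin(sqrt(3)*5^(3/4)*b/5) + C4*cos(sqrt(3)*5^(3/4)*b/5)


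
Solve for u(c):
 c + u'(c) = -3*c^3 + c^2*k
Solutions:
 u(c) = C1 - 3*c^4/4 + c^3*k/3 - c^2/2


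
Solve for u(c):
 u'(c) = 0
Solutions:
 u(c) = C1


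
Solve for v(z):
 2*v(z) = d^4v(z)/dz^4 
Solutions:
 v(z) = C1*exp(-2^(1/4)*z) + C2*exp(2^(1/4)*z) + C3*sin(2^(1/4)*z) + C4*cos(2^(1/4)*z)


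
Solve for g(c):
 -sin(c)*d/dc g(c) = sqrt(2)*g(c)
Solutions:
 g(c) = C1*(cos(c) + 1)^(sqrt(2)/2)/(cos(c) - 1)^(sqrt(2)/2)


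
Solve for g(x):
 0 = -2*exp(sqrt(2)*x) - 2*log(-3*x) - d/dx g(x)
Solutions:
 g(x) = C1 - 2*x*log(-x) + 2*x*(1 - log(3)) - sqrt(2)*exp(sqrt(2)*x)


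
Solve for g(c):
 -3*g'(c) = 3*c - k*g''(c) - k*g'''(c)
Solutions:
 g(c) = C1 + C2*exp(c*(-1 + sqrt(k*(k + 12))/k)/2) + C3*exp(-c*(1 + sqrt(k*(k + 12))/k)/2) - c^2/2 - c*k/3


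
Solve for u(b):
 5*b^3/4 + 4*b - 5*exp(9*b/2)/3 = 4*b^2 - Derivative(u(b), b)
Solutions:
 u(b) = C1 - 5*b^4/16 + 4*b^3/3 - 2*b^2 + 10*exp(9*b/2)/27


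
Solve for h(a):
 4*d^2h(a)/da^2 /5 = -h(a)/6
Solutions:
 h(a) = C1*sin(sqrt(30)*a/12) + C2*cos(sqrt(30)*a/12)


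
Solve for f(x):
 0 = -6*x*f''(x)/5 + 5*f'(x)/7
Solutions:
 f(x) = C1 + C2*x^(67/42)


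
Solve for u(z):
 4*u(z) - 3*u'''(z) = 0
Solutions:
 u(z) = C3*exp(6^(2/3)*z/3) + (C1*sin(2^(2/3)*3^(1/6)*z/2) + C2*cos(2^(2/3)*3^(1/6)*z/2))*exp(-6^(2/3)*z/6)


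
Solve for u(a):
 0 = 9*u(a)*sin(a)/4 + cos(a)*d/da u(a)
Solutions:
 u(a) = C1*cos(a)^(9/4)


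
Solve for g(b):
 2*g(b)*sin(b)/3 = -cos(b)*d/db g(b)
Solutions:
 g(b) = C1*cos(b)^(2/3)


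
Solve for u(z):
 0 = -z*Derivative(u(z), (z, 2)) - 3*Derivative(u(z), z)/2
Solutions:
 u(z) = C1 + C2/sqrt(z)


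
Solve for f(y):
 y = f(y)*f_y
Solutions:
 f(y) = -sqrt(C1 + y^2)
 f(y) = sqrt(C1 + y^2)


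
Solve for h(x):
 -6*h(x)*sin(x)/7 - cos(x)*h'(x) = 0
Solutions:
 h(x) = C1*cos(x)^(6/7)


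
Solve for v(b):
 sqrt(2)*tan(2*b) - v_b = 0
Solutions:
 v(b) = C1 - sqrt(2)*log(cos(2*b))/2


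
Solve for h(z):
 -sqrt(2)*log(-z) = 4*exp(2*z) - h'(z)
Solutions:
 h(z) = C1 + sqrt(2)*z*log(-z) - sqrt(2)*z + 2*exp(2*z)


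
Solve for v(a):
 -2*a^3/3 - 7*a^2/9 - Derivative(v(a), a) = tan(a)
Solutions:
 v(a) = C1 - a^4/6 - 7*a^3/27 + log(cos(a))


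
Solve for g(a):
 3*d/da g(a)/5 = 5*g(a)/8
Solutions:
 g(a) = C1*exp(25*a/24)


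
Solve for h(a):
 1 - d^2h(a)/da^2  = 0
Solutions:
 h(a) = C1 + C2*a + a^2/2


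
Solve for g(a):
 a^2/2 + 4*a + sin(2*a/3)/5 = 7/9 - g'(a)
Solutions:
 g(a) = C1 - a^3/6 - 2*a^2 + 7*a/9 + 3*cos(2*a/3)/10


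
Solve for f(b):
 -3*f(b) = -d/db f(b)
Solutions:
 f(b) = C1*exp(3*b)


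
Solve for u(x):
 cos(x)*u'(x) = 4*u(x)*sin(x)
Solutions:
 u(x) = C1/cos(x)^4


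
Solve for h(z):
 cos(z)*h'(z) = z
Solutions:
 h(z) = C1 + Integral(z/cos(z), z)


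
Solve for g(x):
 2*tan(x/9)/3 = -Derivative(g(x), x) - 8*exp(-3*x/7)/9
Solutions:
 g(x) = C1 - 3*log(tan(x/9)^2 + 1) + 56*exp(-3*x/7)/27


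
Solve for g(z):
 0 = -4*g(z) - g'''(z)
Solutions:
 g(z) = C3*exp(-2^(2/3)*z) + (C1*sin(2^(2/3)*sqrt(3)*z/2) + C2*cos(2^(2/3)*sqrt(3)*z/2))*exp(2^(2/3)*z/2)


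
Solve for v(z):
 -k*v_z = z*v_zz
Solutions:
 v(z) = C1 + z^(1 - re(k))*(C2*sin(log(z)*Abs(im(k))) + C3*cos(log(z)*im(k)))


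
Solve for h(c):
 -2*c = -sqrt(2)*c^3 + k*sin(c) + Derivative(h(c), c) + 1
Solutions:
 h(c) = C1 + sqrt(2)*c^4/4 - c^2 - c + k*cos(c)


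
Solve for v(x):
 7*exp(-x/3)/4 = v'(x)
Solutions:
 v(x) = C1 - 21*exp(-x/3)/4


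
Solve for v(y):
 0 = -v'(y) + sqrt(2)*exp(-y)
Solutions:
 v(y) = C1 - sqrt(2)*exp(-y)


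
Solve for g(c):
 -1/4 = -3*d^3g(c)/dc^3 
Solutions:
 g(c) = C1 + C2*c + C3*c^2 + c^3/72


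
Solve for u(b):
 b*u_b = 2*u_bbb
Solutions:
 u(b) = C1 + Integral(C2*airyai(2^(2/3)*b/2) + C3*airybi(2^(2/3)*b/2), b)


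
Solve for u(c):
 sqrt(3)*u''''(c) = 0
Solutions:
 u(c) = C1 + C2*c + C3*c^2 + C4*c^3


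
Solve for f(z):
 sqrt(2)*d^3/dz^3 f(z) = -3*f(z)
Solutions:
 f(z) = C3*exp(-2^(5/6)*3^(1/3)*z/2) + (C1*sin(6^(5/6)*z/4) + C2*cos(6^(5/6)*z/4))*exp(2^(5/6)*3^(1/3)*z/4)


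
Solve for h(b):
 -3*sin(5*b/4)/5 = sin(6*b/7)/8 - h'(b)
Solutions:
 h(b) = C1 - 7*cos(6*b/7)/48 - 12*cos(5*b/4)/25


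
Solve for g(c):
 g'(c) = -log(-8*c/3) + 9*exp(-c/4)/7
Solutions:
 g(c) = C1 - c*log(-c) + c*(-3*log(2) + 1 + log(3)) - 36*exp(-c/4)/7


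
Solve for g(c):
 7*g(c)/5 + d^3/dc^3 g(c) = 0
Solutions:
 g(c) = C3*exp(-5^(2/3)*7^(1/3)*c/5) + (C1*sin(sqrt(3)*5^(2/3)*7^(1/3)*c/10) + C2*cos(sqrt(3)*5^(2/3)*7^(1/3)*c/10))*exp(5^(2/3)*7^(1/3)*c/10)


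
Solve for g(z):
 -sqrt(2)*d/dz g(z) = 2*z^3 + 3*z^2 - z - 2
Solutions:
 g(z) = C1 - sqrt(2)*z^4/4 - sqrt(2)*z^3/2 + sqrt(2)*z^2/4 + sqrt(2)*z


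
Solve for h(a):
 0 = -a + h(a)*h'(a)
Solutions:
 h(a) = -sqrt(C1 + a^2)
 h(a) = sqrt(C1 + a^2)


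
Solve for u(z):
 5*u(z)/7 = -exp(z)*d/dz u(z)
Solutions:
 u(z) = C1*exp(5*exp(-z)/7)


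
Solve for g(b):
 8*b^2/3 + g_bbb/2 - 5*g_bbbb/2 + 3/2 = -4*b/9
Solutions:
 g(b) = C1 + C2*b + C3*b^2 + C4*exp(b/5) - 4*b^5/45 - 61*b^4/27 - 2467*b^3/54


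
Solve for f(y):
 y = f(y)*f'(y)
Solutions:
 f(y) = -sqrt(C1 + y^2)
 f(y) = sqrt(C1 + y^2)


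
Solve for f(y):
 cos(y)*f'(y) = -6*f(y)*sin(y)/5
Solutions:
 f(y) = C1*cos(y)^(6/5)


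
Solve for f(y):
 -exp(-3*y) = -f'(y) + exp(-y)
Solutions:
 f(y) = C1 - exp(-y) - exp(-3*y)/3


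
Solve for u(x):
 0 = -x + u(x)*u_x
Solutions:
 u(x) = -sqrt(C1 + x^2)
 u(x) = sqrt(C1 + x^2)


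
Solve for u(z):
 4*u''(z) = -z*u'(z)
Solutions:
 u(z) = C1 + C2*erf(sqrt(2)*z/4)


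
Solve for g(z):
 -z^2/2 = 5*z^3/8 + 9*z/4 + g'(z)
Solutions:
 g(z) = C1 - 5*z^4/32 - z^3/6 - 9*z^2/8


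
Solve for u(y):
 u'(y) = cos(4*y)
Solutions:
 u(y) = C1 + sin(4*y)/4


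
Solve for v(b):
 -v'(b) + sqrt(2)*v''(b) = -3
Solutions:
 v(b) = C1 + C2*exp(sqrt(2)*b/2) + 3*b


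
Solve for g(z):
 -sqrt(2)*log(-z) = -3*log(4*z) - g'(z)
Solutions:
 g(z) = C1 - z*(3 - sqrt(2))*log(z) + z*(-6*log(2) - sqrt(2) + 3 + sqrt(2)*I*pi)


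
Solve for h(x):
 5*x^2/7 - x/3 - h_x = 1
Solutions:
 h(x) = C1 + 5*x^3/21 - x^2/6 - x


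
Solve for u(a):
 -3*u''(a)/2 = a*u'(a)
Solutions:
 u(a) = C1 + C2*erf(sqrt(3)*a/3)


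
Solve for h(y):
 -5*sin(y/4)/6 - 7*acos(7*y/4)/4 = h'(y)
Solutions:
 h(y) = C1 - 7*y*acos(7*y/4)/4 + sqrt(16 - 49*y^2)/4 + 10*cos(y/4)/3


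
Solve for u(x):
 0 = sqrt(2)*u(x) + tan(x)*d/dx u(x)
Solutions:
 u(x) = C1/sin(x)^(sqrt(2))


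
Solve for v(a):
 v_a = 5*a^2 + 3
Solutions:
 v(a) = C1 + 5*a^3/3 + 3*a


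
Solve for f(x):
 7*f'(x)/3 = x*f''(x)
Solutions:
 f(x) = C1 + C2*x^(10/3)


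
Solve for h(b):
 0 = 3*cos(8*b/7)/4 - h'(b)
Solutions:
 h(b) = C1 + 21*sin(8*b/7)/32


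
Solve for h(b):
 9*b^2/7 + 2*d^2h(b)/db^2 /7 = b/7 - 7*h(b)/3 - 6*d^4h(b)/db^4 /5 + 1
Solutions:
 h(b) = -27*b^2/49 + 3*b/49 + (C1*sin(2^(3/4)*sqrt(3)*35^(1/4)*b*cos(atan(sqrt(3405)/5)/2)/6) + C2*cos(2^(3/4)*sqrt(3)*35^(1/4)*b*cos(atan(sqrt(3405)/5)/2)/6))*exp(-2^(3/4)*sqrt(3)*35^(1/4)*b*sin(atan(sqrt(3405)/5)/2)/6) + (C3*sin(2^(3/4)*sqrt(3)*35^(1/4)*b*cos(atan(sqrt(3405)/5)/2)/6) + C4*cos(2^(3/4)*sqrt(3)*35^(1/4)*b*cos(atan(sqrt(3405)/5)/2)/6))*exp(2^(3/4)*sqrt(3)*35^(1/4)*b*sin(atan(sqrt(3405)/5)/2)/6) + 1353/2401


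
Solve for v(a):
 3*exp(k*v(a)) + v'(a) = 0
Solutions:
 v(a) = Piecewise((log(1/(C1*k + 3*a*k))/k, Ne(k, 0)), (nan, True))
 v(a) = Piecewise((C1 - 3*a, Eq(k, 0)), (nan, True))


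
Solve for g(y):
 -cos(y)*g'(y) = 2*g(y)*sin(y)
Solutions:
 g(y) = C1*cos(y)^2


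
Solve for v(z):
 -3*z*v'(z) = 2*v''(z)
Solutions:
 v(z) = C1 + C2*erf(sqrt(3)*z/2)


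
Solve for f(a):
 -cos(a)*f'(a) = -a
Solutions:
 f(a) = C1 + Integral(a/cos(a), a)


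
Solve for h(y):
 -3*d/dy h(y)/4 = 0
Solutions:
 h(y) = C1


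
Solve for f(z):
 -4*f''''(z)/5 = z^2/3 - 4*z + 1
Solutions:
 f(z) = C1 + C2*z + C3*z^2 + C4*z^3 - z^6/864 + z^5/24 - 5*z^4/96


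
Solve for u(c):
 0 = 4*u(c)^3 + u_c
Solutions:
 u(c) = -sqrt(2)*sqrt(-1/(C1 - 4*c))/2
 u(c) = sqrt(2)*sqrt(-1/(C1 - 4*c))/2


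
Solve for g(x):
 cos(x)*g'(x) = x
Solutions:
 g(x) = C1 + Integral(x/cos(x), x)


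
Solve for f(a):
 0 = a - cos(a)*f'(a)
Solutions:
 f(a) = C1 + Integral(a/cos(a), a)


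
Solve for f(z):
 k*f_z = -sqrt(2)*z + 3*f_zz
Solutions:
 f(z) = C1 + C2*exp(k*z/3) - sqrt(2)*z^2/(2*k) - 3*sqrt(2)*z/k^2


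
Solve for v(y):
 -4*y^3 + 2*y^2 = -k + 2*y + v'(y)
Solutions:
 v(y) = C1 + k*y - y^4 + 2*y^3/3 - y^2


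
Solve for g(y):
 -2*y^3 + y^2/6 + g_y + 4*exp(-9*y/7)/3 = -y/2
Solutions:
 g(y) = C1 + y^4/2 - y^3/18 - y^2/4 + 28*exp(-9*y/7)/27


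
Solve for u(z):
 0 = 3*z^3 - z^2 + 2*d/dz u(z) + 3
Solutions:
 u(z) = C1 - 3*z^4/8 + z^3/6 - 3*z/2


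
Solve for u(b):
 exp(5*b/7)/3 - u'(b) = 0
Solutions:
 u(b) = C1 + 7*exp(5*b/7)/15


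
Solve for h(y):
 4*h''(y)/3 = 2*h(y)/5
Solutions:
 h(y) = C1*exp(-sqrt(30)*y/10) + C2*exp(sqrt(30)*y/10)


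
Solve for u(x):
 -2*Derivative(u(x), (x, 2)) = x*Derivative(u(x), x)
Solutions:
 u(x) = C1 + C2*erf(x/2)


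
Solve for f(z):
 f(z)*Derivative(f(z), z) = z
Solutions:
 f(z) = -sqrt(C1 + z^2)
 f(z) = sqrt(C1 + z^2)


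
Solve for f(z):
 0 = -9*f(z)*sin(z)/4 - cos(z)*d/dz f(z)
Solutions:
 f(z) = C1*cos(z)^(9/4)


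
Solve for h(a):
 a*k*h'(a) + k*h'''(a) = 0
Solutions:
 h(a) = C1 + Integral(C2*airyai(-a) + C3*airybi(-a), a)


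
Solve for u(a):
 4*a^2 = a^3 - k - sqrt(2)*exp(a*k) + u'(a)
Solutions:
 u(a) = C1 - a^4/4 + 4*a^3/3 + a*k + sqrt(2)*exp(a*k)/k


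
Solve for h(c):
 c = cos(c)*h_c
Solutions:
 h(c) = C1 + Integral(c/cos(c), c)


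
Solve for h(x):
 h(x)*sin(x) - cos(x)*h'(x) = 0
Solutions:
 h(x) = C1/cos(x)


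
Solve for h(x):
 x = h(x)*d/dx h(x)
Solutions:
 h(x) = -sqrt(C1 + x^2)
 h(x) = sqrt(C1 + x^2)


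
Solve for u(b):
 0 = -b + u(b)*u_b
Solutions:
 u(b) = -sqrt(C1 + b^2)
 u(b) = sqrt(C1 + b^2)


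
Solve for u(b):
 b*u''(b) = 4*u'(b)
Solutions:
 u(b) = C1 + C2*b^5


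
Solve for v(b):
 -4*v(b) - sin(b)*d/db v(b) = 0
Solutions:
 v(b) = C1*(cos(b)^2 + 2*cos(b) + 1)/(cos(b)^2 - 2*cos(b) + 1)


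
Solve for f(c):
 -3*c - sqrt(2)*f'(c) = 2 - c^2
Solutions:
 f(c) = C1 + sqrt(2)*c^3/6 - 3*sqrt(2)*c^2/4 - sqrt(2)*c
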